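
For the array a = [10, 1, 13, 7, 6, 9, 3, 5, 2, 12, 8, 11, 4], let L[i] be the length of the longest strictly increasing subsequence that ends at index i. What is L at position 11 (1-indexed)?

dp[i] = 1 + max{dp[j] : j<i, a[j]<a[i]} (or 1 if no such j):
i:      1  2  3  4  5  6  7  8  9 10 11 12 13
a[i]:  10  1 13  7  6  9  3  5  2 12  8 11  4
dp:     1  1  2  2  2  3  2  3  2  4  4  5  3
At index 11 the value is 4.

4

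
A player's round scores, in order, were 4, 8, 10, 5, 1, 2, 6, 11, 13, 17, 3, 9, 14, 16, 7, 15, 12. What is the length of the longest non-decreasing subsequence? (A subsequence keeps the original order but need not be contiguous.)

7

Track the smallest tail for each achievable length (allowing ties):
4 → extends → [4]
8 → extends → [4, 8]
10 → extends → [4, 8, 10]
5 → replaces 8 → [4, 5, 10]
1 → replaces 4 → [1, 5, 10]
2 → replaces 5 → [1, 2, 10]
6 → replaces 10 → [1, 2, 6]
11 → extends → [1, 2, 6, 11]
13 → extends → [1, 2, 6, 11, 13]
17 → extends → [1, 2, 6, 11, 13, 17]
3 → replaces 6 → [1, 2, 3, 11, 13, 17]
9 → replaces 11 → [1, 2, 3, 9, 13, 17]
14 → replaces 17 → [1, 2, 3, 9, 13, 14]
16 → extends → [1, 2, 3, 9, 13, 14, 16]
7 → replaces 9 → [1, 2, 3, 7, 13, 14, 16]
15 → replaces 16 → [1, 2, 3, 7, 13, 14, 15]
12 → replaces 13 → [1, 2, 3, 7, 12, 14, 15]
Seven tails, so the longest non-decreasing subsequence has length 7 (e.g. 4, 8, 10, 11, 13, 14, 16).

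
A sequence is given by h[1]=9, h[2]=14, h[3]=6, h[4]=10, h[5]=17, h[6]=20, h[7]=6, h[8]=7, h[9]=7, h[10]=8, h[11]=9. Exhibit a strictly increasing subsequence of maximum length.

9, 14, 17, 20

Patience tails give the LIS length; then backtrack through the dp parents:
9 → extends → [9]
14 → extends → [9, 14]
6 → replaces 9 → [6, 14]
10 → replaces 14 → [6, 10]
17 → extends → [6, 10, 17]
20 → extends → [6, 10, 17, 20]
6 → already a tail → [6, 10, 17, 20]
7 → replaces 10 → [6, 7, 17, 20]
7 → already a tail → [6, 7, 17, 20]
8 → replaces 17 → [6, 7, 8, 20]
9 → replaces 20 → [6, 7, 8, 9]
Length 4; one witness is 9, 14, 17, 20.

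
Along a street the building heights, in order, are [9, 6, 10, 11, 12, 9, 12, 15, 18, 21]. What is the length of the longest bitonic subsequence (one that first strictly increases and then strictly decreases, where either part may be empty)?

inc[i] = longest strictly increasing subsequence ending at i; dec[i] = longest strictly decreasing subsequence starting at i:
i:      1  2  3  4  5  6  7  8  9 10
a[i]:   9  6 10 11 12  9 12 15 18 21
inc:    1  1  2  3  4  2  4  5  6  7
dec:    2  1  2  2  2  1  1  1  1  1
Best peak at i=10 (value 21): inc=7, dec=1, length 7+1−1 = 7.

7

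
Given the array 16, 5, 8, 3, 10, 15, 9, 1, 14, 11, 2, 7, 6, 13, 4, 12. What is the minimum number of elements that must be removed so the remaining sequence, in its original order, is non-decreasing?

11

Fewest deletions = n − (longest non-decreasing subsequence).
i:      1  2  3  4  5  6  7  8  9 10 11 12 13 14 15 16
a[i]:  16  5  8  3 10 15  9  1 14 11  2  7  6 13  4 12
dp:     1  1  2  1  3  4  3  1  4  4  2  3  3  5  3  5
max dp = 5, so deletions = 16 − 5 = 11.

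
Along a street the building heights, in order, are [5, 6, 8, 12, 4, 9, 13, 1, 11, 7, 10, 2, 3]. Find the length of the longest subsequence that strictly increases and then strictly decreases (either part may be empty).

8

inc[i] = longest strictly increasing subsequence ending at i; dec[i] = longest strictly decreasing subsequence starting at i:
i:      1  2  3  4  5  6  7  8  9 10 11 12 13
a[i]:   5  6  8 12  4  9 13  1 11  7 10  2  3
inc:    1  2  3  4  1  4  5  1  5  3  5  2  3
dec:    3  3  3  4  2  3  4  1  3  2  2  1  1
Best peak at i=7 (value 13): inc=5, dec=4, length 5+4−1 = 8.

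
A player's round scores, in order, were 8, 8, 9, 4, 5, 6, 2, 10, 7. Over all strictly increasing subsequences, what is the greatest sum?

Let S[i] be the best sum of a strictly increasing subsequence ending at i:
i:      1  2  3  4  5  6  7  8  9
a[i]:   8  8  9  4  5  6  2 10  7
S:      8  8 17  4  9 15  2 27 22
Maximum is 27 (e.g. 8 + 9 + 10).

27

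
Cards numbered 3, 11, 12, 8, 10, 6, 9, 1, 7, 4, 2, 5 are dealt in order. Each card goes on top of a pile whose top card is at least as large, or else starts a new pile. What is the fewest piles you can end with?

3

Place each on the leftmost legal pile:
3 → new pile 1 (tops now [3])
11 → new pile 2 (tops now [3, 11])
12 → new pile 3 (tops now [3, 11, 12])
8 → pile 2 (tops now [3, 8, 12])
10 → pile 3 (tops now [3, 8, 10])
6 → pile 2 (tops now [3, 6, 10])
9 → pile 3 (tops now [3, 6, 9])
1 → pile 1 (tops now [1, 6, 9])
7 → pile 3 (tops now [1, 6, 7])
4 → pile 2 (tops now [1, 4, 7])
2 → pile 2 (tops now [1, 2, 7])
5 → pile 3 (tops now [1, 2, 5])
Three piles.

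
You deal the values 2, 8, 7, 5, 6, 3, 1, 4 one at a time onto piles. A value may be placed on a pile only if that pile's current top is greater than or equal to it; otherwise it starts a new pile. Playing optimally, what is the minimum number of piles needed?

3

The minimum number of non-increasing subsequences covering a sequence equals the length of its longest strictly increasing subsequence.
LIS length is 3 (e.g. 2, 5, 6), so 3 piles are needed.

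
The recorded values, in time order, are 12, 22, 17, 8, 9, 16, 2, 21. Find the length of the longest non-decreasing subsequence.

4

Track the smallest tail for each achievable length (allowing ties):
12 → extends → [12]
22 → extends → [12, 22]
17 → replaces 22 → [12, 17]
8 → replaces 12 → [8, 17]
9 → replaces 17 → [8, 9]
16 → extends → [8, 9, 16]
2 → replaces 8 → [2, 9, 16]
21 → extends → [2, 9, 16, 21]
Four tails, so the longest non-decreasing subsequence has length 4 (e.g. 8, 9, 16, 21).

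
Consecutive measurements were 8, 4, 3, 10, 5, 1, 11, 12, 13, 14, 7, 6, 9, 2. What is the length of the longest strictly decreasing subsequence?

Negate each value so 'decreasing' becomes 'increasing', then run patience tails on the negated sequence:
-8 → extends → [-8]
-4 → extends → [-8, -4]
-3 → extends → [-8, -4, -3]
-10 → replaces -8 → [-10, -4, -3]
-5 → replaces -4 → [-10, -5, -3]
-1 → extends → [-10, -5, -3, -1]
-11 → replaces -10 → [-11, -5, -3, -1]
-12 → replaces -11 → [-12, -5, -3, -1]
-13 → replaces -12 → [-13, -5, -3, -1]
-14 → replaces -13 → [-14, -5, -3, -1]
-7 → replaces -5 → [-14, -7, -3, -1]
-6 → replaces -3 → [-14, -7, -6, -1]
-9 → replaces -7 → [-14, -9, -6, -1]
-2 → replaces -1 → [-14, -9, -6, -2]
Four tails, so the longest strictly decreasing subsequence of the original has length 4.

4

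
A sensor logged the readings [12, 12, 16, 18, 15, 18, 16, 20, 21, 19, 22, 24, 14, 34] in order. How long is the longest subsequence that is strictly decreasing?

3

Let dp[i] be the longest strictly decreasing subsequence ending at i:
i:      1  2  3  4  5  6  7  8  9 10 11 12 13 14
a[i]:  12 12 16 18 15 18 16 20 21 19 22 24 14 34
dp:     1  1  1  1  2  1  2  1  1  2  1  1  3  1
Maximum is 3.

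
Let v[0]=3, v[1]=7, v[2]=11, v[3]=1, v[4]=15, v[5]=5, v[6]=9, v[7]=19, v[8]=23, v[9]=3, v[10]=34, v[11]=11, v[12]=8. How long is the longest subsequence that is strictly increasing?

Track the smallest tail for each achievable length (strict):
3 → extends → [3]
7 → extends → [3, 7]
11 → extends → [3, 7, 11]
1 → replaces 3 → [1, 7, 11]
15 → extends → [1, 7, 11, 15]
5 → replaces 7 → [1, 5, 11, 15]
9 → replaces 11 → [1, 5, 9, 15]
19 → extends → [1, 5, 9, 15, 19]
23 → extends → [1, 5, 9, 15, 19, 23]
3 → replaces 5 → [1, 3, 9, 15, 19, 23]
34 → extends → [1, 3, 9, 15, 19, 23, 34]
11 → replaces 15 → [1, 3, 9, 11, 19, 23, 34]
8 → replaces 9 → [1, 3, 8, 11, 19, 23, 34]
Seven tails, so the longest strictly increasing subsequence has length 7 (e.g. 3, 7, 11, 15, 19, 23, 34).

7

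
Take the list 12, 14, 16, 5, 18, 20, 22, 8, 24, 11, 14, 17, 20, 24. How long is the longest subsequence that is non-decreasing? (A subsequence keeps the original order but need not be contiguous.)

Track the smallest tail for each achievable length (allowing ties):
12 → extends → [12]
14 → extends → [12, 14]
16 → extends → [12, 14, 16]
5 → replaces 12 → [5, 14, 16]
18 → extends → [5, 14, 16, 18]
20 → extends → [5, 14, 16, 18, 20]
22 → extends → [5, 14, 16, 18, 20, 22]
8 → replaces 14 → [5, 8, 16, 18, 20, 22]
24 → extends → [5, 8, 16, 18, 20, 22, 24]
11 → replaces 16 → [5, 8, 11, 18, 20, 22, 24]
14 → replaces 18 → [5, 8, 11, 14, 20, 22, 24]
17 → replaces 20 → [5, 8, 11, 14, 17, 22, 24]
20 → replaces 22 → [5, 8, 11, 14, 17, 20, 24]
24 → extends → [5, 8, 11, 14, 17, 20, 24, 24]
Eight tails, so the longest non-decreasing subsequence has length 8 (e.g. 12, 14, 16, 18, 20, 22, 24, 24).

8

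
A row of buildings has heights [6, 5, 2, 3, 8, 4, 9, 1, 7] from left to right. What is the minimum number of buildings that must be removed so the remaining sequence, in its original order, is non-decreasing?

5

Fewest deletions = n − (longest non-decreasing subsequence).
Patience tails:
6 → extends → [6]
5 → replaces 6 → [5]
2 → replaces 5 → [2]
3 → extends → [2, 3]
8 → extends → [2, 3, 8]
4 → replaces 8 → [2, 3, 4]
9 → extends → [2, 3, 4, 9]
1 → replaces 2 → [1, 3, 4, 9]
7 → replaces 9 → [1, 3, 4, 7]
Longest non-decreasing subsequence has length 4, so deletions = 9 − 4 = 5.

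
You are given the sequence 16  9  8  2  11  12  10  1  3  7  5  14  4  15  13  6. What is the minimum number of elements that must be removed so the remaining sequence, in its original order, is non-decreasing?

Fewest deletions = n − (longest non-decreasing subsequence).
i:      1  2  3  4  5  6  7  8  9 10 11 12 13 14 15 16
a[i]:  16  9  8  2 11 12 10  1  3  7  5 14  4 15 13  6
dp:     1  1  1  1  2  3  2  1  2  3  3  4  3  5  4  4
max dp = 5, so deletions = 16 − 5 = 11.

11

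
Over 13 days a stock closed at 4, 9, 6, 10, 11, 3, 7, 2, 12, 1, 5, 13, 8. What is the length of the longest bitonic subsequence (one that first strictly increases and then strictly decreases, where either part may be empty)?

inc[i] = longest strictly increasing subsequence ending at i; dec[i] = longest strictly decreasing subsequence starting at i:
i:      1  2  3  4  5  6  7  8  9 10 11 12 13
a[i]:   4  9  6 10 11  3  7  2 12  1  5 13  8
inc:    1  2  2  3  4  1  3  1  5  1  2  6  4
dec:    4  5  4  4  4  3  3  2  2  1  1  2  1
Best peak at i=5 (value 11): inc=4, dec=4, length 4+4−1 = 7.

7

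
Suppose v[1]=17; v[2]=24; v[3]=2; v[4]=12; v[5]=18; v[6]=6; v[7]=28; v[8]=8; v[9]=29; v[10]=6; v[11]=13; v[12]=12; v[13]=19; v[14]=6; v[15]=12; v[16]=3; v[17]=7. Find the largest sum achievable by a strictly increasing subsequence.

98

Let S[i] be the best sum of a strictly increasing subsequence ending at i:
i:      1  2  3  4  5  6  7  8  9 10 11 12 13 14 15 16 17
v[i]:  17 24  2 12 18  6 28  8 29  6 13 12 19  6 12  3  7
S:     17 41  2 14 35  8 69 16 98  8 29 28 54  8 28  5 15
Maximum is 98 (e.g. 17 + 24 + 28 + 29).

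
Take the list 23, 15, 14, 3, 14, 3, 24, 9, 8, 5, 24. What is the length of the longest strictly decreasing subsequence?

6

Negate each value so 'decreasing' becomes 'increasing', then run patience tails on the negated sequence:
-23 → extends → [-23]
-15 → extends → [-23, -15]
-14 → extends → [-23, -15, -14]
-3 → extends → [-23, -15, -14, -3]
-14 → already a tail → [-23, -15, -14, -3]
-3 → already a tail → [-23, -15, -14, -3]
-24 → replaces -23 → [-24, -15, -14, -3]
-9 → replaces -3 → [-24, -15, -14, -9]
-8 → extends → [-24, -15, -14, -9, -8]
-5 → extends → [-24, -15, -14, -9, -8, -5]
-24 → already a tail → [-24, -15, -14, -9, -8, -5]
Six tails, so the longest strictly decreasing subsequence of the original has length 6.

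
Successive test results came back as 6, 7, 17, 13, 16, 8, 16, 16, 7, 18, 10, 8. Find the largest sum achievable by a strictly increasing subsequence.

Let S[i] be the best sum of a strictly increasing subsequence ending at i:
i:      1  2  3  4  5  6  7  8  9 10 11 12
a[i]:   6  7 17 13 16  8 16 16  7 18 10  8
S:      6 13 30 26 42 21 42 42 13 60 31 21
Maximum is 60 (e.g. 6 + 7 + 13 + 16 + 18).

60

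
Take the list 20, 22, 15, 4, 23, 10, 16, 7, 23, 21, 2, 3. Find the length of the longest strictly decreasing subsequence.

Negate each value so 'decreasing' becomes 'increasing', then run patience tails on the negated sequence:
-20 → extends → [-20]
-22 → replaces -20 → [-22]
-15 → extends → [-22, -15]
-4 → extends → [-22, -15, -4]
-23 → replaces -22 → [-23, -15, -4]
-10 → replaces -4 → [-23, -15, -10]
-16 → replaces -15 → [-23, -16, -10]
-7 → extends → [-23, -16, -10, -7]
-23 → already a tail → [-23, -16, -10, -7]
-21 → replaces -16 → [-23, -21, -10, -7]
-2 → extends → [-23, -21, -10, -7, -2]
-3 → replaces -2 → [-23, -21, -10, -7, -3]
Five tails, so the longest strictly decreasing subsequence of the original has length 5.

5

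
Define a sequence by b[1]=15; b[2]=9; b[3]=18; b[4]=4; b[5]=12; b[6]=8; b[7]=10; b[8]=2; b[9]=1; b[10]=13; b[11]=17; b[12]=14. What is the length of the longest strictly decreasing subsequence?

5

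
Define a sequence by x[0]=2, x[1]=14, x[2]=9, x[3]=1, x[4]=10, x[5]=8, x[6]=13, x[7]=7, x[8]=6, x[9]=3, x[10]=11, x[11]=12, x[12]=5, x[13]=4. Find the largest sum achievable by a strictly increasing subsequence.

44

Let S[i] be the best sum of a strictly increasing subsequence ending at i:
i:      0  1  2  3  4  5  6  7  8  9 10 11 12 13
x[i]:   2 14  9  1 10  8 13  7  6  3 11 12  5  4
S:      2 16 11  1 21 10 34  9  8  5 32 44 10  9
Maximum is 44 (e.g. 2 + 9 + 10 + 11 + 12).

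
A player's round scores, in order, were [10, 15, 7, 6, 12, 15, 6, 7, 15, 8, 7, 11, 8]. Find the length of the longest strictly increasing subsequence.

Track the smallest tail for each achievable length (strict):
10 → extends → [10]
15 → extends → [10, 15]
7 → replaces 10 → [7, 15]
6 → replaces 7 → [6, 15]
12 → replaces 15 → [6, 12]
15 → extends → [6, 12, 15]
6 → already a tail → [6, 12, 15]
7 → replaces 12 → [6, 7, 15]
15 → already a tail → [6, 7, 15]
8 → replaces 15 → [6, 7, 8]
7 → already a tail → [6, 7, 8]
11 → extends → [6, 7, 8, 11]
8 → already a tail → [6, 7, 8, 11]
Four tails, so the longest strictly increasing subsequence has length 4 (e.g. 6, 7, 8, 11).

4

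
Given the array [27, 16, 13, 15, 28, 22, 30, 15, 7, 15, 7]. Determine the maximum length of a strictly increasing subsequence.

Track the smallest tail for each achievable length (strict):
27 → extends → [27]
16 → replaces 27 → [16]
13 → replaces 16 → [13]
15 → extends → [13, 15]
28 → extends → [13, 15, 28]
22 → replaces 28 → [13, 15, 22]
30 → extends → [13, 15, 22, 30]
15 → already a tail → [13, 15, 22, 30]
7 → replaces 13 → [7, 15, 22, 30]
15 → already a tail → [7, 15, 22, 30]
7 → already a tail → [7, 15, 22, 30]
Four tails, so the longest strictly increasing subsequence has length 4 (e.g. 13, 15, 28, 30).

4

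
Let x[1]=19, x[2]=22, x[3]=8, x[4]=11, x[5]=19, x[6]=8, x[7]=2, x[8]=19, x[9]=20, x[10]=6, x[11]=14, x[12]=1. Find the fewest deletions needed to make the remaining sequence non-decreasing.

7

Fewest deletions = n − (longest non-decreasing subsequence).
i:      1  2  3  4  5  6  7  8  9 10 11 12
x[i]:  19 22  8 11 19  8  2 19 20  6 14  1
dp:     1  2  1  2  3  2  1  4  5  2  3  1
max dp = 5, so deletions = 12 − 5 = 7.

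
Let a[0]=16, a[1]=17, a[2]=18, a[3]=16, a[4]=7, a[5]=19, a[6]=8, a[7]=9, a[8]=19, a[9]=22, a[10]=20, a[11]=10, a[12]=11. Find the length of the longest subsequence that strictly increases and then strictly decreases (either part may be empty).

7

inc[i] = longest strictly increasing subsequence ending at i; dec[i] = longest strictly decreasing subsequence starting at i:
i:      0  1  2  3  4  5  6  7  8  9 10 11 12
a[i]:  16 17 18 16  7 19  8  9 19 22 20 10 11
inc:    1  2  3  1  1  4  2  3  4  5  5  4  5
dec:    2  3  3  2  1  2  1  1  2  3  2  1  1
Best peak at i=9 (value 22): inc=5, dec=3, length 5+3−1 = 7.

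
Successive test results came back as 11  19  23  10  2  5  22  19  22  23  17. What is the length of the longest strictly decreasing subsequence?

4

Let dp[i] be the longest strictly decreasing subsequence ending at i:
i:      1  2  3  4  5  6  7  8  9 10 11
a[i]:  11 19 23 10  2  5 22 19 22 23 17
dp:     1  1  1  2  3  3  2  3  2  1  4
Maximum is 4.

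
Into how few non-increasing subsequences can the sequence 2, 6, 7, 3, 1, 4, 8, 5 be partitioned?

4

Place each on the leftmost legal pile:
2 → new pile 1 (tops now [2])
6 → new pile 2 (tops now [2, 6])
7 → new pile 3 (tops now [2, 6, 7])
3 → pile 2 (tops now [2, 3, 7])
1 → pile 1 (tops now [1, 3, 7])
4 → pile 3 (tops now [1, 3, 4])
8 → new pile 4 (tops now [1, 3, 4, 8])
5 → pile 4 (tops now [1, 3, 4, 5])
Four piles.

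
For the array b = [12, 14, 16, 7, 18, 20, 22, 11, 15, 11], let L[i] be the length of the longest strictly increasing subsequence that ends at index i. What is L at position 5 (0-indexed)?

5

dp[i] = 1 + max{dp[j] : j<i, b[j]<b[i]} (or 1 if no such j):
i:      0  1  2  3  4  5  6  7  8  9
b[i]:  12 14 16  7 18 20 22 11 15 11
dp:     1  2  3  1  4  5  6  2  3  2
At index 5 the value is 5.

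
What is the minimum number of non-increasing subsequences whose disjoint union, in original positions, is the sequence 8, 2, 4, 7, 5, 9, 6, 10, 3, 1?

5

Place each on the leftmost legal pile:
8 → new pile 1 (tops now [8])
2 → pile 1 (tops now [2])
4 → new pile 2 (tops now [2, 4])
7 → new pile 3 (tops now [2, 4, 7])
5 → pile 3 (tops now [2, 4, 5])
9 → new pile 4 (tops now [2, 4, 5, 9])
6 → pile 4 (tops now [2, 4, 5, 6])
10 → new pile 5 (tops now [2, 4, 5, 6, 10])
3 → pile 2 (tops now [2, 3, 5, 6, 10])
1 → pile 1 (tops now [1, 3, 5, 6, 10])
Five piles.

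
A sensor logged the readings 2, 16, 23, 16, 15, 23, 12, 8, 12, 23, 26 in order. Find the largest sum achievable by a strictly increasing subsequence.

Let S[i] be the best sum of a strictly increasing subsequence ending at i:
i:      1  2  3  4  5  6  7  8  9 10 11
a[i]:   2 16 23 16 15 23 12  8 12 23 26
S:      2 18 41 18 17 41 14 10 22 45 71
Maximum is 71 (e.g. 2 + 8 + 12 + 23 + 26).

71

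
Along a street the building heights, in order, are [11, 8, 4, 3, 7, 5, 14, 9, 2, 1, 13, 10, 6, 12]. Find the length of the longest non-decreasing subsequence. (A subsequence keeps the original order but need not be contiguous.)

5

Let dp[i] be the length of the longest such subsequence ending at index i:
i:      1  2  3  4  5  6  7  8  9 10 11 12 13 14
a[i]:  11  8  4  3  7  5 14  9  2  1 13 10  6 12
dp:     1  1  1  1  2  2  3  3  1  1  4  4  3  5
Maximum dp value is 5.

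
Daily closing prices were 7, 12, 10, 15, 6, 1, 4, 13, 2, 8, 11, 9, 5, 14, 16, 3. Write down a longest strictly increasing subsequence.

1, 4, 8, 11, 14, 16

Patience tails give the LIS length; then backtrack through the dp parents:
7 → extends → [7]
12 → extends → [7, 12]
10 → replaces 12 → [7, 10]
15 → extends → [7, 10, 15]
6 → replaces 7 → [6, 10, 15]
1 → replaces 6 → [1, 10, 15]
4 → replaces 10 → [1, 4, 15]
13 → replaces 15 → [1, 4, 13]
2 → replaces 4 → [1, 2, 13]
8 → replaces 13 → [1, 2, 8]
11 → extends → [1, 2, 8, 11]
9 → replaces 11 → [1, 2, 8, 9]
5 → replaces 8 → [1, 2, 5, 9]
14 → extends → [1, 2, 5, 9, 14]
16 → extends → [1, 2, 5, 9, 14, 16]
3 → replaces 5 → [1, 2, 3, 9, 14, 16]
Length 6; one witness is 1, 4, 8, 11, 14, 16.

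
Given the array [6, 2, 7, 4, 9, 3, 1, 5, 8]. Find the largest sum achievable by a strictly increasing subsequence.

Let S[i] be the best sum of a strictly increasing subsequence ending at i:
i:      1  2  3  4  5  6  7  8  9
a[i]:   6  2  7  4  9  3  1  5  8
S:      6  2 13  6 22  5  1 11 21
Maximum is 22 (e.g. 6 + 7 + 9).

22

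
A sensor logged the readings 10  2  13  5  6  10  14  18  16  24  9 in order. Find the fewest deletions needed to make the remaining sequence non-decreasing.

4

Fewest deletions = n − (longest non-decreasing subsequence).
Patience tails:
10 → extends → [10]
2 → replaces 10 → [2]
13 → extends → [2, 13]
5 → replaces 13 → [2, 5]
6 → extends → [2, 5, 6]
10 → extends → [2, 5, 6, 10]
14 → extends → [2, 5, 6, 10, 14]
18 → extends → [2, 5, 6, 10, 14, 18]
16 → replaces 18 → [2, 5, 6, 10, 14, 16]
24 → extends → [2, 5, 6, 10, 14, 16, 24]
9 → replaces 10 → [2, 5, 6, 9, 14, 16, 24]
Longest non-decreasing subsequence has length 7, so deletions = 11 − 7 = 4.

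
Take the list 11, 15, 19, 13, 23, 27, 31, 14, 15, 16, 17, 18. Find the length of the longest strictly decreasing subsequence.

Negate each value so 'decreasing' becomes 'increasing', then run patience tails on the negated sequence:
-11 → extends → [-11]
-15 → replaces -11 → [-15]
-19 → replaces -15 → [-19]
-13 → extends → [-19, -13]
-23 → replaces -19 → [-23, -13]
-27 → replaces -23 → [-27, -13]
-31 → replaces -27 → [-31, -13]
-14 → replaces -13 → [-31, -14]
-15 → replaces -14 → [-31, -15]
-16 → replaces -15 → [-31, -16]
-17 → replaces -16 → [-31, -17]
-18 → replaces -17 → [-31, -18]
Two tails, so the longest strictly decreasing subsequence of the original has length 2.

2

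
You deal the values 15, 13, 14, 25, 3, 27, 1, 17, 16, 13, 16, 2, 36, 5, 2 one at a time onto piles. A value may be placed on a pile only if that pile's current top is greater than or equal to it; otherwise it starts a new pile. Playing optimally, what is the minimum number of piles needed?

Place each on the leftmost legal pile:
15 → new pile 1 (tops now [15])
13 → pile 1 (tops now [13])
14 → new pile 2 (tops now [13, 14])
25 → new pile 3 (tops now [13, 14, 25])
3 → pile 1 (tops now [3, 14, 25])
27 → new pile 4 (tops now [3, 14, 25, 27])
1 → pile 1 (tops now [1, 14, 25, 27])
17 → pile 3 (tops now [1, 14, 17, 27])
16 → pile 3 (tops now [1, 14, 16, 27])
13 → pile 2 (tops now [1, 13, 16, 27])
16 → pile 3 (tops now [1, 13, 16, 27])
2 → pile 2 (tops now [1, 2, 16, 27])
36 → new pile 5 (tops now [1, 2, 16, 27, 36])
5 → pile 3 (tops now [1, 2, 5, 27, 36])
2 → pile 2 (tops now [1, 2, 5, 27, 36])
Five piles.

5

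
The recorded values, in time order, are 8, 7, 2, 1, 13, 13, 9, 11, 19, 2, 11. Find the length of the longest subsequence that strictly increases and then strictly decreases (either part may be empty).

inc[i] = longest strictly increasing subsequence ending at i; dec[i] = longest strictly decreasing subsequence starting at i:
i:      1  2  3  4  5  6  7  8  9 10 11
a[i]:   8  7  2  1 13 13  9 11 19  2 11
inc:    1  1  1  1  2  2  2  3  4  2  3
dec:    4  3  2  1  3  3  2  2  2  1  1
Best peak at i=9 (value 19): inc=4, dec=2, length 4+2−1 = 5.

5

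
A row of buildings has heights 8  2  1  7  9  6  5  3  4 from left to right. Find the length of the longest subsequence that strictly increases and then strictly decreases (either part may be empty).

6

inc[i] = longest strictly increasing subsequence ending at i; dec[i] = longest strictly decreasing subsequence starting at i:
i:     1 2 3 4 5 6 7 8 9
a[i]:  8 2 1 7 9 6 5 3 4
inc:   1 1 1 2 3 2 2 2 3
dec:   5 2 1 4 4 3 2 1 1
Best peak at i=5 (value 9): inc=3, dec=4, length 3+4−1 = 6.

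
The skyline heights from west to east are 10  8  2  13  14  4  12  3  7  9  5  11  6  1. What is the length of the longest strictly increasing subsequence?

Let dp[i] be the length of the longest such subsequence ending at index i:
i:      1  2  3  4  5  6  7  8  9 10 11 12 13 14
a[i]:  10  8  2 13 14  4 12  3  7  9  5 11  6  1
dp:     1  1  1  2  3  2  3  2  3  4  3  5  4  1
Maximum dp value is 5.

5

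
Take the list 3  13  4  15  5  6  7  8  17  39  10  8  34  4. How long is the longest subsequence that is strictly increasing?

8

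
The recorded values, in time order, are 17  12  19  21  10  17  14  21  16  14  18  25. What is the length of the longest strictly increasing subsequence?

Track the smallest tail for each achievable length (strict):
17 → extends → [17]
12 → replaces 17 → [12]
19 → extends → [12, 19]
21 → extends → [12, 19, 21]
10 → replaces 12 → [10, 19, 21]
17 → replaces 19 → [10, 17, 21]
14 → replaces 17 → [10, 14, 21]
21 → already a tail → [10, 14, 21]
16 → replaces 21 → [10, 14, 16]
14 → already a tail → [10, 14, 16]
18 → extends → [10, 14, 16, 18]
25 → extends → [10, 14, 16, 18, 25]
Five tails, so the longest strictly increasing subsequence has length 5 (e.g. 12, 14, 16, 18, 25).

5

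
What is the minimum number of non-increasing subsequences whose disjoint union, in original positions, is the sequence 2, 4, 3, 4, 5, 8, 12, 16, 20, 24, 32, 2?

Place each on the leftmost legal pile:
2 → new pile 1 (tops now [2])
4 → new pile 2 (tops now [2, 4])
3 → pile 2 (tops now [2, 3])
4 → new pile 3 (tops now [2, 3, 4])
5 → new pile 4 (tops now [2, 3, 4, 5])
8 → new pile 5 (tops now [2, 3, 4, 5, 8])
12 → new pile 6 (tops now [2, 3, 4, 5, 8, 12])
16 → new pile 7 (tops now [2, 3, 4, 5, 8, 12, 16])
20 → new pile 8 (tops now [2, 3, 4, 5, 8, 12, 16, 20])
24 → new pile 9 (tops now [2, 3, 4, 5, 8, 12, 16, 20, 24])
32 → new pile 10 (tops now [2, 3, 4, 5, 8, 12, 16, 20, 24, 32])
2 → pile 1 (tops now [2, 3, 4, 5, 8, 12, 16, 20, 24, 32])
Ten piles.

10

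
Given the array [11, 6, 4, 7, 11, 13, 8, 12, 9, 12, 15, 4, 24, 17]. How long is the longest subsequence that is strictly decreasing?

Negate each value so 'decreasing' becomes 'increasing', then run patience tails on the negated sequence:
-11 → extends → [-11]
-6 → extends → [-11, -6]
-4 → extends → [-11, -6, -4]
-7 → replaces -6 → [-11, -7, -4]
-11 → already a tail → [-11, -7, -4]
-13 → replaces -11 → [-13, -7, -4]
-8 → replaces -7 → [-13, -8, -4]
-12 → replaces -8 → [-13, -12, -4]
-9 → replaces -4 → [-13, -12, -9]
-12 → already a tail → [-13, -12, -9]
-15 → replaces -13 → [-15, -12, -9]
-4 → extends → [-15, -12, -9, -4]
-24 → replaces -15 → [-24, -12, -9, -4]
-17 → replaces -12 → [-24, -17, -9, -4]
Four tails, so the longest strictly decreasing subsequence of the original has length 4.

4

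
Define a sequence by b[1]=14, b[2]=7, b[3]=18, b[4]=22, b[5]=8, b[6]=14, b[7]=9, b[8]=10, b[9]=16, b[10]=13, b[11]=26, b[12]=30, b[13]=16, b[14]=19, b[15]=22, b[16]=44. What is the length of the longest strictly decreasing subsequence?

Negate each value so 'decreasing' becomes 'increasing', then run patience tails on the negated sequence:
-14 → extends → [-14]
-7 → extends → [-14, -7]
-18 → replaces -14 → [-18, -7]
-22 → replaces -18 → [-22, -7]
-8 → replaces -7 → [-22, -8]
-14 → replaces -8 → [-22, -14]
-9 → extends → [-22, -14, -9]
-10 → replaces -9 → [-22, -14, -10]
-16 → replaces -14 → [-22, -16, -10]
-13 → replaces -10 → [-22, -16, -13]
-26 → replaces -22 → [-26, -16, -13]
-30 → replaces -26 → [-30, -16, -13]
-16 → already a tail → [-30, -16, -13]
-19 → replaces -16 → [-30, -19, -13]
-22 → replaces -19 → [-30, -22, -13]
-44 → replaces -30 → [-44, -22, -13]
Three tails, so the longest strictly decreasing subsequence of the original has length 3.

3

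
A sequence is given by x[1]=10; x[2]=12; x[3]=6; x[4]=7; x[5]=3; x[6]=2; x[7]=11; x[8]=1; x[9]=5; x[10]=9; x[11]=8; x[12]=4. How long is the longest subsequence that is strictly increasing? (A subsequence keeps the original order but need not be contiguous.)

3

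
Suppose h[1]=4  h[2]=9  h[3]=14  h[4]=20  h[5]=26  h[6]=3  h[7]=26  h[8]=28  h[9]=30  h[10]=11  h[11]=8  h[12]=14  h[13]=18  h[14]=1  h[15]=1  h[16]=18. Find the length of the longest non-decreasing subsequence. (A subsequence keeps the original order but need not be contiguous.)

8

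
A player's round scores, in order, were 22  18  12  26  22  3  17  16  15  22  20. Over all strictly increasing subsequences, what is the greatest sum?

51

Let S[i] be the best sum of a strictly increasing subsequence ending at i:
i:      1  2  3  4  5  6  7  8  9 10 11
a[i]:  22 18 12 26 22  3 17 16 15 22 20
S:     22 18 12 48 40  3 29 28 27 51 49
Maximum is 51 (e.g. 12 + 17 + 22).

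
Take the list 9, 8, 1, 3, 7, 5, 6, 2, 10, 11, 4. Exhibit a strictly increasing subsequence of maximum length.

Patience tails give the LIS length; then backtrack through the dp parents:
9 → extends → [9]
8 → replaces 9 → [8]
1 → replaces 8 → [1]
3 → extends → [1, 3]
7 → extends → [1, 3, 7]
5 → replaces 7 → [1, 3, 5]
6 → extends → [1, 3, 5, 6]
2 → replaces 3 → [1, 2, 5, 6]
10 → extends → [1, 2, 5, 6, 10]
11 → extends → [1, 2, 5, 6, 10, 11]
4 → replaces 5 → [1, 2, 4, 6, 10, 11]
Length 6; one witness is 1, 3, 5, 6, 10, 11.

1, 3, 5, 6, 10, 11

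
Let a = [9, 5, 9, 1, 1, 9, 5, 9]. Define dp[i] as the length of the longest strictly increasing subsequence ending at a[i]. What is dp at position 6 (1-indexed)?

2

dp[i] = 1 + max{dp[j] : j<i, a[j]<a[i]} (or 1 if no such j):
i:     1 2 3 4 5 6 7 8
a[i]:  9 5 9 1 1 9 5 9
dp:    1 1 2 1 1 2 2 3
At index 6 the value is 2.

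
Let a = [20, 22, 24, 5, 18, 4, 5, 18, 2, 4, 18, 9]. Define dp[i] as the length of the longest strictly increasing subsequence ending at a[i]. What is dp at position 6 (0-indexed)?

dp[i] = 1 + max{dp[j] : j<i, a[j]<a[i]} (or 1 if no such j):
i:      0  1  2  3  4  5  6  7  8  9 10 11
a[i]:  20 22 24  5 18  4  5 18  2  4 18  9
dp:     1  2  3  1  2  1  2  3  1  2  3  3
At index 6 the value is 2.

2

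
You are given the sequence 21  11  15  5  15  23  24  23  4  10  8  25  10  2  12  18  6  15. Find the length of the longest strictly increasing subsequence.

5

Track the smallest tail for each achievable length (strict):
21 → extends → [21]
11 → replaces 21 → [11]
15 → extends → [11, 15]
5 → replaces 11 → [5, 15]
15 → already a tail → [5, 15]
23 → extends → [5, 15, 23]
24 → extends → [5, 15, 23, 24]
23 → already a tail → [5, 15, 23, 24]
4 → replaces 5 → [4, 15, 23, 24]
10 → replaces 15 → [4, 10, 23, 24]
8 → replaces 10 → [4, 8, 23, 24]
25 → extends → [4, 8, 23, 24, 25]
10 → replaces 23 → [4, 8, 10, 24, 25]
2 → replaces 4 → [2, 8, 10, 24, 25]
12 → replaces 24 → [2, 8, 10, 12, 25]
18 → replaces 25 → [2, 8, 10, 12, 18]
6 → replaces 8 → [2, 6, 10, 12, 18]
15 → replaces 18 → [2, 6, 10, 12, 15]
Five tails, so the longest strictly increasing subsequence has length 5 (e.g. 11, 15, 23, 24, 25).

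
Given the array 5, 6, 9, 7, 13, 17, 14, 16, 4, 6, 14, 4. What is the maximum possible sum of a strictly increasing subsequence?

Let S[i] be the best sum of a strictly increasing subsequence ending at i:
i:      1  2  3  4  5  6  7  8  9 10 11 12
a[i]:   5  6  9  7 13 17 14 16  4  6 14  4
S:      5 11 20 18 33 50 47 63  4 11 47  4
Maximum is 63 (e.g. 5 + 6 + 9 + 13 + 14 + 16).

63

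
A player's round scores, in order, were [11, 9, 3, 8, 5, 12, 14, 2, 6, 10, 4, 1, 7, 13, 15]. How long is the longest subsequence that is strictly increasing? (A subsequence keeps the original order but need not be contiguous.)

6

Let dp[i] be the length of the longest such subsequence ending at index i:
i:      1  2  3  4  5  6  7  8  9 10 11 12 13 14 15
a[i]:  11  9  3  8  5 12 14  2  6 10  4  1  7 13 15
dp:     1  1  1  2  2  3  4  1  3  4  2  1  4  5  6
Maximum dp value is 6.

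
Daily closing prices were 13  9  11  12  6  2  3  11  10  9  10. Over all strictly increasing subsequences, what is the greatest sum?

Let S[i] be the best sum of a strictly increasing subsequence ending at i:
i:      1  2  3  4  5  6  7  8  9 10 11
a[i]:  13  9 11 12  6  2  3 11 10  9 10
S:     13  9 20 32  6  2  5 20 19 15 25
Maximum is 32 (e.g. 9 + 11 + 12).

32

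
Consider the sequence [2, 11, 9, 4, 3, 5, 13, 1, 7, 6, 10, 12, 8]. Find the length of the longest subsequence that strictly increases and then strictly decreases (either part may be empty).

7

inc[i] = longest strictly increasing subsequence ending at i; dec[i] = longest strictly decreasing subsequence starting at i:
i:      1  2  3  4  5  6  7  8  9 10 11 12 13
a[i]:   2 11  9  4  3  5 13  1  7  6 10 12  8
inc:    1  2  2  2  2  3  4  1  4  4  5  6  5
dec:    2  5  4  3  2  2  3  1  2  1  2  2  1
Best peak at i=12 (value 12): inc=6, dec=2, length 6+2−1 = 7.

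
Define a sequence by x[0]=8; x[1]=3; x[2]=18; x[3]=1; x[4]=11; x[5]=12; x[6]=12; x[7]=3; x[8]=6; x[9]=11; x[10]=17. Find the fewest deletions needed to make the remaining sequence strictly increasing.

6

Fewest deletions = n − (longest strictly increasing subsequence).
Patience tails:
8 → extends → [8]
3 → replaces 8 → [3]
18 → extends → [3, 18]
1 → replaces 3 → [1, 18]
11 → replaces 18 → [1, 11]
12 → extends → [1, 11, 12]
12 → already a tail → [1, 11, 12]
3 → replaces 11 → [1, 3, 12]
6 → replaces 12 → [1, 3, 6]
11 → extends → [1, 3, 6, 11]
17 → extends → [1, 3, 6, 11, 17]
Longest strictly increasing subsequence has length 5, so deletions = 11 − 5 = 6.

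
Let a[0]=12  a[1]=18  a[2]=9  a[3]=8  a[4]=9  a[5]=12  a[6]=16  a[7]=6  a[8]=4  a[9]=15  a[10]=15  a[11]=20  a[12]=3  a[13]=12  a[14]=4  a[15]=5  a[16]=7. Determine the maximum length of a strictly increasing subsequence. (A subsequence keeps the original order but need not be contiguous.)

5

Let dp[i] be the length of the longest such subsequence ending at index i:
i:      0  1  2  3  4  5  6  7  8  9 10 11 12 13 14 15 16
a[i]:  12 18  9  8  9 12 16  6  4 15 15 20  3 12  4  5  7
dp:     1  2  1  1  2  3  4  1  1  4  4  5  1  3  2  3  4
Maximum dp value is 5.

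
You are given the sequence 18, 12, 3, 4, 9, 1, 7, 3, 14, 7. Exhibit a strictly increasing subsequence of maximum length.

Patience tails give the LIS length; then backtrack through the dp parents:
18 → extends → [18]
12 → replaces 18 → [12]
3 → replaces 12 → [3]
4 → extends → [3, 4]
9 → extends → [3, 4, 9]
1 → replaces 3 → [1, 4, 9]
7 → replaces 9 → [1, 4, 7]
3 → replaces 4 → [1, 3, 7]
14 → extends → [1, 3, 7, 14]
7 → already a tail → [1, 3, 7, 14]
Length 4; one witness is 3, 4, 9, 14.

3, 4, 9, 14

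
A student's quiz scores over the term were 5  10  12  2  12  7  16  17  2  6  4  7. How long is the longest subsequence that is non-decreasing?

Track the smallest tail for each achievable length (allowing ties):
5 → extends → [5]
10 → extends → [5, 10]
12 → extends → [5, 10, 12]
2 → replaces 5 → [2, 10, 12]
12 → extends → [2, 10, 12, 12]
7 → replaces 10 → [2, 7, 12, 12]
16 → extends → [2, 7, 12, 12, 16]
17 → extends → [2, 7, 12, 12, 16, 17]
2 → replaces 7 → [2, 2, 12, 12, 16, 17]
6 → replaces 12 → [2, 2, 6, 12, 16, 17]
4 → replaces 6 → [2, 2, 4, 12, 16, 17]
7 → replaces 12 → [2, 2, 4, 7, 16, 17]
Six tails, so the longest non-decreasing subsequence has length 6 (e.g. 5, 10, 12, 12, 16, 17).

6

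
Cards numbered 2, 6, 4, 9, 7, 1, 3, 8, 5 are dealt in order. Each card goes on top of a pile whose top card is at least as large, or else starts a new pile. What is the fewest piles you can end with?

4

Place each on the leftmost legal pile:
2 → new pile 1 (tops now [2])
6 → new pile 2 (tops now [2, 6])
4 → pile 2 (tops now [2, 4])
9 → new pile 3 (tops now [2, 4, 9])
7 → pile 3 (tops now [2, 4, 7])
1 → pile 1 (tops now [1, 4, 7])
3 → pile 2 (tops now [1, 3, 7])
8 → new pile 4 (tops now [1, 3, 7, 8])
5 → pile 3 (tops now [1, 3, 5, 8])
Four piles.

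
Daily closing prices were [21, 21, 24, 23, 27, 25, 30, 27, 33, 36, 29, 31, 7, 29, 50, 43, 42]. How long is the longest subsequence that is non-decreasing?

8

Let dp[i] be the length of the longest such subsequence ending at index i:
i:      1  2  3  4  5  6  7  8  9 10 11 12 13 14 15 16 17
a[i]:  21 21 24 23 27 25 30 27 33 36 29 31  7 29 50 43 42
dp:     1  2  3  3  4  4  5  5  6  7  6  7  1  7  8  8  8
Maximum dp value is 8.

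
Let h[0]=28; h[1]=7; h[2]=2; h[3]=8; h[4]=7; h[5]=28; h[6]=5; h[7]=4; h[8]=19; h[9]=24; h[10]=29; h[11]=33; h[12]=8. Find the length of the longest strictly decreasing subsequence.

5

Let dp[i] be the longest strictly decreasing subsequence ending at i:
i:      0  1  2  3  4  5  6  7  8  9 10 11 12
h[i]:  28  7  2  8  7 28  5  4 19 24 29 33  8
dp:     1  2  3  2  3  1  4  5  2  2  1  1  3
Maximum is 5.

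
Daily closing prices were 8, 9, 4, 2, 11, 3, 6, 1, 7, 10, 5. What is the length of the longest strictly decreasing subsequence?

Negate each value so 'decreasing' becomes 'increasing', then run patience tails on the negated sequence:
-8 → extends → [-8]
-9 → replaces -8 → [-9]
-4 → extends → [-9, -4]
-2 → extends → [-9, -4, -2]
-11 → replaces -9 → [-11, -4, -2]
-3 → replaces -2 → [-11, -4, -3]
-6 → replaces -4 → [-11, -6, -3]
-1 → extends → [-11, -6, -3, -1]
-7 → replaces -6 → [-11, -7, -3, -1]
-10 → replaces -7 → [-11, -10, -3, -1]
-5 → replaces -3 → [-11, -10, -5, -1]
Four tails, so the longest strictly decreasing subsequence of the original has length 4.

4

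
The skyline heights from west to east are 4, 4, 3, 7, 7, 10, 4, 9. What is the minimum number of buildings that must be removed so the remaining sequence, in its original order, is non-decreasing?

3

Fewest deletions = n − (longest non-decreasing subsequence).
Patience tails:
4 → extends → [4]
4 → extends → [4, 4]
3 → replaces 4 → [3, 4]
7 → extends → [3, 4, 7]
7 → extends → [3, 4, 7, 7]
10 → extends → [3, 4, 7, 7, 10]
4 → replaces 7 → [3, 4, 4, 7, 10]
9 → replaces 10 → [3, 4, 4, 7, 9]
Longest non-decreasing subsequence has length 5, so deletions = 8 − 5 = 3.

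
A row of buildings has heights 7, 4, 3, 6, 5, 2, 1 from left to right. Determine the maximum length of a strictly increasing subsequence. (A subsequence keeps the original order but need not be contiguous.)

2

Let dp[i] be the length of the longest such subsequence ending at index i:
i:     1 2 3 4 5 6 7
a[i]:  7 4 3 6 5 2 1
dp:    1 1 1 2 2 1 1
Maximum dp value is 2.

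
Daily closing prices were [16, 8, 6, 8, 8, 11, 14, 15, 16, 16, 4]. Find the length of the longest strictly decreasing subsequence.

4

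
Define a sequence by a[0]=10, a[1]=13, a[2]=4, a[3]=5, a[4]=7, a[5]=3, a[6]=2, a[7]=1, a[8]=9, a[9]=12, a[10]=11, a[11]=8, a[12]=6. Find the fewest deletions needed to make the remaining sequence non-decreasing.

8

Fewest deletions = n − (longest non-decreasing subsequence).
i:      0  1  2  3  4  5  6  7  8  9 10 11 12
a[i]:  10 13  4  5  7  3  2  1  9 12 11  8  6
dp:     1  2  1  2  3  1  1  1  4  5  5  4  3
max dp = 5, so deletions = 13 − 5 = 8.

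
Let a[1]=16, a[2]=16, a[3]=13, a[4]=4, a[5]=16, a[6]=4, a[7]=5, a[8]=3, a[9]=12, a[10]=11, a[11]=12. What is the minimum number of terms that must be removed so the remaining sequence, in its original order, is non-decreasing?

Fewest deletions = n − (longest non-decreasing subsequence).
Patience tails:
16 → extends → [16]
16 → extends → [16, 16]
13 → replaces 16 → [13, 16]
4 → replaces 13 → [4, 16]
16 → extends → [4, 16, 16]
4 → replaces 16 → [4, 4, 16]
5 → replaces 16 → [4, 4, 5]
3 → replaces 4 → [3, 4, 5]
12 → extends → [3, 4, 5, 12]
11 → replaces 12 → [3, 4, 5, 11]
12 → extends → [3, 4, 5, 11, 12]
Longest non-decreasing subsequence has length 5, so deletions = 11 − 5 = 6.

6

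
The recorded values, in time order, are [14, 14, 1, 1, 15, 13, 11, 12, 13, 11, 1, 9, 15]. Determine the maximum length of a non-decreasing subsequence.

Track the smallest tail for each achievable length (allowing ties):
14 → extends → [14]
14 → extends → [14, 14]
1 → replaces 14 → [1, 14]
1 → replaces 14 → [1, 1]
15 → extends → [1, 1, 15]
13 → replaces 15 → [1, 1, 13]
11 → replaces 13 → [1, 1, 11]
12 → extends → [1, 1, 11, 12]
13 → extends → [1, 1, 11, 12, 13]
11 → replaces 12 → [1, 1, 11, 11, 13]
1 → replaces 11 → [1, 1, 1, 11, 13]
9 → replaces 11 → [1, 1, 1, 9, 13]
15 → extends → [1, 1, 1, 9, 13, 15]
Six tails, so the longest non-decreasing subsequence has length 6 (e.g. 1, 1, 11, 12, 13, 15).

6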